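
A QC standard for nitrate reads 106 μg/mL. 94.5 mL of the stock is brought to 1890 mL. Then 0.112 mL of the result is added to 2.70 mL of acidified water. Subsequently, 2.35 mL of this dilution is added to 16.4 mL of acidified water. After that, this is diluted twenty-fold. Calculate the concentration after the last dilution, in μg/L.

Overall dilution factor = 20 × 25.11 × 7.979 × 20 = 8.01 × 10⁴.
106 μg/mL / 8.01 × 10⁴ = 1.32 × 10⁻³ μg/mL = 1.32 μg/L.

1.32 μg/L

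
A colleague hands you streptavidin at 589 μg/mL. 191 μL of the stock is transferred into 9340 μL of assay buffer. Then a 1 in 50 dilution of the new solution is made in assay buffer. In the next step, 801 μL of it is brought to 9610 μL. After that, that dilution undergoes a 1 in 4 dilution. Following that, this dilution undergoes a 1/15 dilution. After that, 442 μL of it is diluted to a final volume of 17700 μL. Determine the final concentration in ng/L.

Overall dilution factor = 49.90 × 50 × 12.00 × 4 × 15 × 40.05 = 7.19 × 10⁷.
589 μg/mL / 7.19 × 10⁷ = 8.19 × 10⁻⁶ μg/mL = 8.19 ng/L.

8.19 ng/L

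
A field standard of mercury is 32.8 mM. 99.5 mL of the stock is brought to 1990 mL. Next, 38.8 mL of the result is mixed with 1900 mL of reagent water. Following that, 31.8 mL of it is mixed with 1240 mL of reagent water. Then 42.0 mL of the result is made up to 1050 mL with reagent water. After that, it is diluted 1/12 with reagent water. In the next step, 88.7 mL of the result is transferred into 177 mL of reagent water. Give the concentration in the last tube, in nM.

0.913 nM

Overall dilution factor = 20 × 49.97 × 39.99 × 25 × 12 × 2.995 = 3.59 × 10⁷.
32.8 mM / 3.59 × 10⁷ = 9.13 × 10⁻⁷ mM = 0.913 nM.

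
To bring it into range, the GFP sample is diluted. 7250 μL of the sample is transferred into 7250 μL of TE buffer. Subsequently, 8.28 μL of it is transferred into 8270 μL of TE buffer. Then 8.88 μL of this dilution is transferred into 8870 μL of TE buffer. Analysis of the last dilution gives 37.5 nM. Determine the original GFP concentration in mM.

Overall dilution factor = 2 × 999.8 × 999.9 = 2.00 × 10⁶.
Original = 37.5 nM × 2.00 × 10⁶ = 7.50 × 10⁷ nM = 75.0 mM.

75.0 mM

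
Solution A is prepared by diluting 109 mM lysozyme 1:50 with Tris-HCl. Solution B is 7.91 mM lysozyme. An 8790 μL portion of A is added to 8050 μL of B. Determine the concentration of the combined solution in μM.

4920 μM

C_A = 109 mM / 50 = 2.18 mM.
C_mix = (C_A·V_A + C_B·V_B)/(V_A + V_B) = (2.18×8790 + 7.91×8050) / 16840 = 4.92 mM = 4920 μM.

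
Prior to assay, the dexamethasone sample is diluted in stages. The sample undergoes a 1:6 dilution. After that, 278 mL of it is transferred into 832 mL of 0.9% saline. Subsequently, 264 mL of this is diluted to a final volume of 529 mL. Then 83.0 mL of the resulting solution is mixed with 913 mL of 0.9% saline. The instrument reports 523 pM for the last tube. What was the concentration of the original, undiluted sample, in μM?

Overall dilution factor = 6 × 3.993 × 2.004 × 12 = 576.
Original = 523 pM × 576 = 3.01 × 10⁵ pM = 0.301 μM.

0.301 μM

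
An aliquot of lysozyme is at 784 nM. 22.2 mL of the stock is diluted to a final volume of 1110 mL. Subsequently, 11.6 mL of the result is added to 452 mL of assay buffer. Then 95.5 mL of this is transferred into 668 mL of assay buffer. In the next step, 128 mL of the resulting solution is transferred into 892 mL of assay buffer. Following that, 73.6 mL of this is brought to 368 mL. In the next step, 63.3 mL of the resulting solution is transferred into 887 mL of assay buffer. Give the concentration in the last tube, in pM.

Overall dilution factor = 50 × 39.97 × 7.995 × 7.969 × 5 × 15.01 = 9.56 × 10⁶.
784 nM / 9.56 × 10⁶ = 8.20 × 10⁻⁵ nM = 0.0820 pM.

0.0820 pM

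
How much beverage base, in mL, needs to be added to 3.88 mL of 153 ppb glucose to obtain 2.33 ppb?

251 mL

V₂ = C₁V₁/C₂ = 153 × 3.88 / 2.33 = 255 mL.
Diluent to add = V₂ − V₁ = 255 − 3.88 = 251 mL.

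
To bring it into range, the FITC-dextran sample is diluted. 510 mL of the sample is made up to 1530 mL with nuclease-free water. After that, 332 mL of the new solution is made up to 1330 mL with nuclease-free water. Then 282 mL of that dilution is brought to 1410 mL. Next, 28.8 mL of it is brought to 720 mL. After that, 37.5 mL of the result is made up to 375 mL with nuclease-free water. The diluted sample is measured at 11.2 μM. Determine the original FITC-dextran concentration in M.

Overall dilution factor = 3 × 4.006 × 5 × 25 × 10 = 1.50 × 10⁴.
Original = 11.2 μM × 1.50 × 10⁴ = 1.68 × 10⁵ μM = 0.168 M.

0.168 M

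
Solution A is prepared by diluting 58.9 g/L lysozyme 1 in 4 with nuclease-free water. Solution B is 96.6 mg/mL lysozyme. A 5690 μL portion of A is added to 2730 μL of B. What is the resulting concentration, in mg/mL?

C_A = 58.9 g/L / 4 = 14.7 g/L.
C_B = 96.6 mg/mL = 96.6 g/L.
C_mix = (C_A·V_A + C_B·V_B)/(V_A + V_B) = (14.7×5690 + 96.6×2730) / 8420 = 41.3 g/L = 41.3 mg/mL.

41.3 mg/mL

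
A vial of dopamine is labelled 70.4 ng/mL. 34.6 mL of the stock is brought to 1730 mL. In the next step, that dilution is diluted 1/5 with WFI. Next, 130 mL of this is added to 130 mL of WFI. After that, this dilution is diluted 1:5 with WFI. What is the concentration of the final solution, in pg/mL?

Overall dilution factor = 50 × 5 × 2 × 5 = 2500.
70.4 ng/mL / 2500 = 0.0282 ng/mL = 28.2 pg/mL.

28.2 pg/mL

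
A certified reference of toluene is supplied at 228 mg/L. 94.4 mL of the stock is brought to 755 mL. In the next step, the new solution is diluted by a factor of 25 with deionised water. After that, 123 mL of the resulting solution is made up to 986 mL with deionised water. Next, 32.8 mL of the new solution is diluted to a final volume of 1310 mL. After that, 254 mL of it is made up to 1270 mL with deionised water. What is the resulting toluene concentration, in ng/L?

Overall dilution factor = 7.998 × 25 × 8.016 × 39.94 × 5 = 3.20 × 10⁵.
228 mg/L / 3.20 × 10⁵ = 7.12 × 10⁻⁴ mg/L = 712 ng/L.

712 ng/L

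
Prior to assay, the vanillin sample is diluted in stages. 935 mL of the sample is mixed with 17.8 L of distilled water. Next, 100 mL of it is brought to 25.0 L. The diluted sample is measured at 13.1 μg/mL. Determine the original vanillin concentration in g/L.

Overall dilution factor = 20.04 × 250 = 5009.
Original = 13.1 μg/mL × 5009 = 6.56 × 10⁴ μg/mL = 65.6 g/L.

65.6 g/L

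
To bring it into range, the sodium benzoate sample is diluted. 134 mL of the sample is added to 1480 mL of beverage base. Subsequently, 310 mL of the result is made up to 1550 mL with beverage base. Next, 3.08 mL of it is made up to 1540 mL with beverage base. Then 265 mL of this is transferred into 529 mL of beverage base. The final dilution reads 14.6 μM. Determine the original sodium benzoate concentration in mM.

1320 mM

Overall dilution factor = 12.04 × 5 × 500 × 2.996 = 9.02 × 10⁴.
Original = 14.6 μM × 9.02 × 10⁴ = 1.32 × 10⁶ μM = 1320 mM.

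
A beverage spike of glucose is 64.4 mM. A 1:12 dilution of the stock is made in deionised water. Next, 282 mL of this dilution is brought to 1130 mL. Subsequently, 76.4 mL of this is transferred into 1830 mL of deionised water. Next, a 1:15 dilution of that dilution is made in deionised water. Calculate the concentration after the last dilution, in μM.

Overall dilution factor = 12 × 4.007 × 24.95 × 15 = 1.80 × 10⁴.
64.4 mM / 1.80 × 10⁴ = 3.58 × 10⁻³ mM = 3.58 μM.

3.58 μM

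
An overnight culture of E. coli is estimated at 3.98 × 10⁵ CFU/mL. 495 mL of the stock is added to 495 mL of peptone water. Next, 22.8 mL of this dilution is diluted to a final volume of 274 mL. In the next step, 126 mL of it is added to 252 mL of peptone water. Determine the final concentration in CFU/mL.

Overall dilution factor = 2 × 12.02 × 3 = 72.1.
3.98 × 10⁵ CFU/mL / 72.1 = 5520 CFU/mL.

5520 CFU/mL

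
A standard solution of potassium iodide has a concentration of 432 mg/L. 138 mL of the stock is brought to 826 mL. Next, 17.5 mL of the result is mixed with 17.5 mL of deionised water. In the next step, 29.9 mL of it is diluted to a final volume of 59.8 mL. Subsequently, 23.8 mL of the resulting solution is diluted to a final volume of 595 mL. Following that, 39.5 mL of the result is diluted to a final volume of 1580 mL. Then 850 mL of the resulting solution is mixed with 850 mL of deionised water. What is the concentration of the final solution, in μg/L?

9.02 μg/L

Overall dilution factor = 5.986 × 2 × 2 × 25 × 40 × 2 = 4.79 × 10⁴.
432 mg/L / 4.79 × 10⁴ = 9.02 × 10⁻³ mg/L = 9.02 μg/L.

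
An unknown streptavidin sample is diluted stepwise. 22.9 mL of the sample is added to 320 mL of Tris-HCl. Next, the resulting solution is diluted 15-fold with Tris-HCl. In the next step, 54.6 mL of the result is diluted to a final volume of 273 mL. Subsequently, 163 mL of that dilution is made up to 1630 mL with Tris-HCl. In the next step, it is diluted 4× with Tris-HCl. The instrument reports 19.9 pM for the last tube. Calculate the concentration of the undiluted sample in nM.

Overall dilution factor = 14.97 × 15 × 5 × 10 × 4 = 4.49 × 10⁴.
Original = 19.9 pM × 4.49 × 10⁴ = 8.94 × 10⁵ pM = 894 nM.

894 nM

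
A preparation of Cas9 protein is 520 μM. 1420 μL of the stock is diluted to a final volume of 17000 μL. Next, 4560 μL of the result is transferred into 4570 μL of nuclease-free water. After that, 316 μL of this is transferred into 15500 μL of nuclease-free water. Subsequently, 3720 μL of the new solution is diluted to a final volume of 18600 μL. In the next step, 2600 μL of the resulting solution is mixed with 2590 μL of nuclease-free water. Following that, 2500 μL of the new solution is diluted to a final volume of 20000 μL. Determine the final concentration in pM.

5430 pM

Overall dilution factor = 11.97 × 2.002 × 50.05 × 5 × 1.996 × 8 = 9.58 × 10⁴.
520 μM / 9.58 × 10⁴ = 5.43 × 10⁻³ μM = 5430 pM.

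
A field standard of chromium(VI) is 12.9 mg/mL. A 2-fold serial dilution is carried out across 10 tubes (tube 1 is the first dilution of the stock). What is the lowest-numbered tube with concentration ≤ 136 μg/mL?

tube 7

Tube n has concentration 12.9 mg/mL / 2ⁿ.
Need 2ⁿ ≥ 12.9 mg/mL / 136 μg/mL = 94.9, so n ≥ 6.57.
First such tube: n = 7.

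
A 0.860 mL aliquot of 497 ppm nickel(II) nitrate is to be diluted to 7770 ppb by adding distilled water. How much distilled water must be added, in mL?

7770 ppb = 7.77 ppm.
V₂ = C₁V₁/C₂ = 497 × 0.860 / 7.77 = 55.0 mL.
Diluent to add = V₂ − V₁ = 55.0 − 0.860 = 54.1 mL.

54.1 mL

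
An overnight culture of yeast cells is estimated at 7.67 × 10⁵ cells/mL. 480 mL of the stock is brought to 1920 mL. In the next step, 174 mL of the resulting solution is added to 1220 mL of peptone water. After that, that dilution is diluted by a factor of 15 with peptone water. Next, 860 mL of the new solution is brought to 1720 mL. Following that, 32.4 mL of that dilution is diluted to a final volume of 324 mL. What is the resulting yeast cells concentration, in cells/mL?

Overall dilution factor = 4 × 8.011 × 15 × 2 × 10 = 9614.
7.67 × 10⁵ cells/mL / 9614 = 79.8 cells/mL.

79.8 cells/mL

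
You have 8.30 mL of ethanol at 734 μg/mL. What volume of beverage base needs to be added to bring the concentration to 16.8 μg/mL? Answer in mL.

V₂ = C₁V₁/C₂ = 734 × 8.30 / 16.8 = 363 mL.
Diluent to add = V₂ − V₁ = 363 − 8.30 = 354 mL.

354 mL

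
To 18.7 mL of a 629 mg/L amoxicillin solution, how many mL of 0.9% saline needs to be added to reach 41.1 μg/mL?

267 mL

41.1 μg/mL = 41.1 mg/L.
V₂ = C₁V₁/C₂ = 629 × 18.7 / 41.1 = 286 mL.
Diluent to add = V₂ − V₁ = 286 − 18.7 = 267 mL.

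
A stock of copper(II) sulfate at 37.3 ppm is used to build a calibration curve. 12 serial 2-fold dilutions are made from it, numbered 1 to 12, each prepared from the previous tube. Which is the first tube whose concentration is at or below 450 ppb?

Tube n has concentration 37.3 ppm / 2ⁿ.
Need 2ⁿ ≥ 37.3 ppm / 450 ppb = 82.9, so n ≥ 6.37.
First such tube: n = 7.

tube 7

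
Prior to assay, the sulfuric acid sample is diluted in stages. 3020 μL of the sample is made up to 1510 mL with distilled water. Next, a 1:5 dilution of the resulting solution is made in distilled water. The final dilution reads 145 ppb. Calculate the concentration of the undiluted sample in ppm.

363 ppm

Overall dilution factor = 500 × 5 = 2500.
Original = 145 ppb × 2500 = 3.63 × 10⁵ ppb = 363 ppm.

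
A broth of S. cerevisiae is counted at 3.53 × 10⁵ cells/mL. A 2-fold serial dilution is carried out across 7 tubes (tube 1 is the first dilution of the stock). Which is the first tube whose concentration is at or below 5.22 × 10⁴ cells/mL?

Tube n has concentration 3.53 × 10⁵ cells/mL / 2ⁿ.
Need 2ⁿ ≥ 3.53 × 10⁵ cells/mL / 5.22 × 10⁴ cells/mL = 6.76, so n ≥ 2.76.
First such tube: n = 3.

tube 3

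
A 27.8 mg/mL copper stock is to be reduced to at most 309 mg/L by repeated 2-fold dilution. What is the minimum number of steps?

Need 2ⁿ ≥ 90.0, so n ≥ log(90.0)/log(2) = 6.49.
Minimum whole steps: n = 7.

7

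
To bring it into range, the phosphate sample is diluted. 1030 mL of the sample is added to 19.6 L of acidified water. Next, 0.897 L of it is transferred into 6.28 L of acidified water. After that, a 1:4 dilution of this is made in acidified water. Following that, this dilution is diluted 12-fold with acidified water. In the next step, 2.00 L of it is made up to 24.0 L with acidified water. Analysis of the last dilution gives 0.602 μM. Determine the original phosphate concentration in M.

Overall dilution factor = 20.03 × 8.001 × 4 × 12 × 12 = 9.23 × 10⁴.
Original = 0.602 μM × 9.23 × 10⁴ = 5.56 × 10⁴ μM = 0.0556 M.

0.0556 M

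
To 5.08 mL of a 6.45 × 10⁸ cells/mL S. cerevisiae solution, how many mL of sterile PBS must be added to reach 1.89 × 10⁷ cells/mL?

168 mL

V₂ = C₁V₁/C₂ = 6.45 × 10⁸ × 5.08 / 1.89 × 10⁷ = 173 mL.
Diluent to add = V₂ − V₁ = 173 − 5.08 = 168 mL.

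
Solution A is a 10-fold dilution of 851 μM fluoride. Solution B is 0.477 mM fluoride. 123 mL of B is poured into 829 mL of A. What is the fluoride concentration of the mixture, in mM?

C_A = 851 μM / 10 = 85.1 μM.
C_B = 0.477 mM = 477 μM.
C_mix = (C_A·V_A + C_B·V_B)/(V_A + V_B) = (85.1×829 + 477×123) / 952.0 = 136 μM = 0.136 mM.

0.136 mM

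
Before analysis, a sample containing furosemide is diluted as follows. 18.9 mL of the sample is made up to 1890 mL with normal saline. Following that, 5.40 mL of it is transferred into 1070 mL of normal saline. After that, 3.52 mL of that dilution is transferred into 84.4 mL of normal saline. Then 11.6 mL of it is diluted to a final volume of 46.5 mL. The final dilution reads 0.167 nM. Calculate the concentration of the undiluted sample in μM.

Overall dilution factor = 100 × 199.1 × 24.98 × 4.009 = 1.99 × 10⁶.
Original = 0.167 nM × 1.99 × 10⁶ = 3.33 × 10⁵ nM = 333 μM.

333 μM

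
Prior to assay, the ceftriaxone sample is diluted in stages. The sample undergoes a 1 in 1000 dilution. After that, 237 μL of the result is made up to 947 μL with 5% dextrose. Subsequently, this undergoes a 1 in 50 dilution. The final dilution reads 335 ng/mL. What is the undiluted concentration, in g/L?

Overall dilution factor = 1000 × 3.996 × 50 = 2.00 × 10⁵.
Original = 335 ng/mL × 2.00 × 10⁵ = 6.69 × 10⁷ ng/mL = 66.9 g/L.

66.9 g/L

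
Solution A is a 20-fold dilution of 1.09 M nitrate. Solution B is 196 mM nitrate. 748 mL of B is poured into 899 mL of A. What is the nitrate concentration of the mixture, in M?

C_A = 1.09 M / 20 = 0.0545 M.
C_B = 196 mM = 0.196 M.
C_mix = (C_A·V_A + C_B·V_B)/(V_A + V_B) = (0.0545×899 + 0.196×748) / 1647 = 0.119 M.

0.119 M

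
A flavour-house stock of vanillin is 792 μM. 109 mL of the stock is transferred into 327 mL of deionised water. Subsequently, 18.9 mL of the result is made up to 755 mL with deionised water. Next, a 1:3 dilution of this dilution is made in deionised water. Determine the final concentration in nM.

Overall dilution factor = 4 × 39.95 × 3 = 479.
792 μM / 479 = 1.65 μM = 1650 nM.

1650 nM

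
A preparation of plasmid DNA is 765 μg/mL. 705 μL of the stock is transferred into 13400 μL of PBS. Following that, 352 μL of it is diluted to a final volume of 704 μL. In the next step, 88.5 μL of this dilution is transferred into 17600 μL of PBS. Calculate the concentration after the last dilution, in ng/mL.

Overall dilution factor = 20.01 × 2 × 199.9 = 7998.
765 μg/mL / 7998 = 0.0957 μg/mL = 95.7 ng/mL.

95.7 ng/mL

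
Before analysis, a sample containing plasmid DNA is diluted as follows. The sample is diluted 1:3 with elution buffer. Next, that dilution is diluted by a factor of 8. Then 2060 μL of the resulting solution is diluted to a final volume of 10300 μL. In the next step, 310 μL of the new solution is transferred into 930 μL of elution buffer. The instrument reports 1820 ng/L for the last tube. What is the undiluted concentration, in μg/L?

874 μg/L

Overall dilution factor = 3 × 8 × 5 × 4 = 480.
Original = 1820 ng/L × 480 = 8.74 × 10⁵ ng/L = 874 μg/L.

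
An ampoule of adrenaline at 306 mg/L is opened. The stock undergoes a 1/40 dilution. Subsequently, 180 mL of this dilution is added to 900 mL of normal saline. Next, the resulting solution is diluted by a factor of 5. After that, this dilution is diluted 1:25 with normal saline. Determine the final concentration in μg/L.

Overall dilution factor = 40 × 6 × 5 × 25 = 3.00 × 10⁴.
306 mg/L / 3.00 × 10⁴ = 0.0102 mg/L = 10.2 μg/L.

10.2 μg/L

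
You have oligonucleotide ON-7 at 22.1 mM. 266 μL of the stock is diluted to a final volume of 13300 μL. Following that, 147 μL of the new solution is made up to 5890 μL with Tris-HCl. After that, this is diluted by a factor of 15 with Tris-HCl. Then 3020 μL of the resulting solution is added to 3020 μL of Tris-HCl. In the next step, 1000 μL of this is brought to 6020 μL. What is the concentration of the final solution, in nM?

61.1 nM

Overall dilution factor = 50 × 40.07 × 15 × 2 × 6.020 = 3.62 × 10⁵.
22.1 mM / 3.62 × 10⁵ = 6.11 × 10⁻⁵ mM = 61.1 nM.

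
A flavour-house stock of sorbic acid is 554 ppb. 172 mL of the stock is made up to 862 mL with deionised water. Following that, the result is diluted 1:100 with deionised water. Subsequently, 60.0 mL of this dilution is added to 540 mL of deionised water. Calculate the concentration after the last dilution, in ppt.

111 ppt

Overall dilution factor = 5.012 × 100 × 10 = 5012.
554 ppb / 5012 = 0.111 ppb = 111 ppt.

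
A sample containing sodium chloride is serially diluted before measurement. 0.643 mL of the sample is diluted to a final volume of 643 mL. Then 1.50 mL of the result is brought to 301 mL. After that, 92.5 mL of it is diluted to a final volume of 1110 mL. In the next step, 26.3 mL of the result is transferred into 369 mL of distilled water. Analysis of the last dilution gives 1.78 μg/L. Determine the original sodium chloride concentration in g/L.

Overall dilution factor = 1000 × 200.7 × 12 × 15.03 = 3.62 × 10⁷.
Original = 1.78 μg/L × 3.62 × 10⁷ = 6.44 × 10⁷ μg/L = 64.4 g/L.

64.4 g/L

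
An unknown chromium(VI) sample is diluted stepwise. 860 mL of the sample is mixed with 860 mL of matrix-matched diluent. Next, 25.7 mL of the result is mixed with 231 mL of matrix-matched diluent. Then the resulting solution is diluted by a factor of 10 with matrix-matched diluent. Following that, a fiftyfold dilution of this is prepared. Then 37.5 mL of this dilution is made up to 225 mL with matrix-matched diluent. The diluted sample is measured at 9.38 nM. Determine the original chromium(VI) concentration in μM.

562 μM

Overall dilution factor = 2 × 9.988 × 10 × 50 × 6 = 5.99 × 10⁴.
Original = 9.38 nM × 5.99 × 10⁴ = 5.62 × 10⁵ nM = 562 μM.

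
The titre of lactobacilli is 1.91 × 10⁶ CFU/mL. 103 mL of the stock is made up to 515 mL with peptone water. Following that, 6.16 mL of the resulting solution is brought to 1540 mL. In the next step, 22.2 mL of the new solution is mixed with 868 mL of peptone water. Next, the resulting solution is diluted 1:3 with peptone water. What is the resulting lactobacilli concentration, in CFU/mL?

Overall dilution factor = 5 × 250 × 40.10 × 3 = 1.50 × 10⁵.
1.91 × 10⁶ CFU/mL / 1.50 × 10⁵ = 12.7 CFU/mL.

12.7 CFU/mL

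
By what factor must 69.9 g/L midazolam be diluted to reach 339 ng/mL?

2.06 × 10⁵

Factor = C₀/C_target = 69.9 g/L / 339 ng/mL = 2.06 × 10⁵.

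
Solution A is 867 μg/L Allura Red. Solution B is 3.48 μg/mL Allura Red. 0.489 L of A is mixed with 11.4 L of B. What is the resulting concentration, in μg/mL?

C_B = 3.48 μg/mL = 3480 μg/L.
C_mix = (C_A·V_A + C_B·V_B)/(V_A + V_B) = (867×0.489 + 3480×11.4) / 11.89 = 3373 μg/L = 3.37 μg/mL.

3.37 μg/mL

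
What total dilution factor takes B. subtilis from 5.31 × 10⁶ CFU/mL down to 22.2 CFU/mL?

Factor = C₀/C_target = 5.31 × 10⁶ CFU/mL / 22.2 CFU/mL = 2.39 × 10⁵.

2.39 × 10⁵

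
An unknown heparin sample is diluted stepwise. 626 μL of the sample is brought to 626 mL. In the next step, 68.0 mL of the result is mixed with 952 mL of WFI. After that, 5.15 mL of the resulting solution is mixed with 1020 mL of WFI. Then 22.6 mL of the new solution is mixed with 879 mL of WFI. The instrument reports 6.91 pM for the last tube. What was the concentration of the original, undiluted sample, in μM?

823 μM

Overall dilution factor = 1000 × 15 × 199.1 × 39.89 = 1.19 × 10⁸.
Original = 6.91 pM × 1.19 × 10⁸ = 8.23 × 10⁸ pM = 823 μM.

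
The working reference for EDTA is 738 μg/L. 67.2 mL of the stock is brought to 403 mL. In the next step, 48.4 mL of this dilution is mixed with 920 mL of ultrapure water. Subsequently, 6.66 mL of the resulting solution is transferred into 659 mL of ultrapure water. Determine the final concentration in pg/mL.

Overall dilution factor = 5.997 × 20.01 × 99.95 = 1.20 × 10⁴.
738 μg/L / 1.20 × 10⁴ = 0.0615 μg/L = 61.5 pg/mL.

61.5 pg/mL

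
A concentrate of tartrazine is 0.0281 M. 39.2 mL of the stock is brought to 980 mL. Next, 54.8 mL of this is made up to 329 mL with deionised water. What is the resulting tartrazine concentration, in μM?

Overall dilution factor = 25 × 6.004 = 150.
0.0281 M / 150 = 1.87 × 10⁻⁴ M = 187 μM.

187 μM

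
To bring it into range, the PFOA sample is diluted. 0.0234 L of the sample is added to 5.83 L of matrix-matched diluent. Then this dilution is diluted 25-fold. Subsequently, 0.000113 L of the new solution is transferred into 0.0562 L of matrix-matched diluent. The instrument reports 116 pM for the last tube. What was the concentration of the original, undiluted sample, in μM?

362 μM

Overall dilution factor = 250.1 × 25 × 498.3 = 3.12 × 10⁶.
Original = 116 pM × 3.12 × 10⁶ = 3.62 × 10⁸ pM = 362 μM.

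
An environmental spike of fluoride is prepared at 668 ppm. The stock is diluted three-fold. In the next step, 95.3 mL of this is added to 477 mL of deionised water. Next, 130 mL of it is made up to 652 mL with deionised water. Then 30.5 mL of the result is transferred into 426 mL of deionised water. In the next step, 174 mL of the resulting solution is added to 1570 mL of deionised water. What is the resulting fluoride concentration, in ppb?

49.3 ppb

Overall dilution factor = 3 × 6.005 × 5.015 × 14.97 × 10.02 = 1.36 × 10⁴.
668 ppm / 1.36 × 10⁴ = 0.0493 ppm = 49.3 ppb.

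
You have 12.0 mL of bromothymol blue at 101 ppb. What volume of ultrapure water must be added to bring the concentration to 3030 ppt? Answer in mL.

388 mL

3030 ppt = 3.03 ppb.
V₂ = C₁V₁/C₂ = 101 × 12.0 / 3.03 = 400 mL.
Diluent to add = V₂ − V₁ = 400 − 12.0 = 388 mL.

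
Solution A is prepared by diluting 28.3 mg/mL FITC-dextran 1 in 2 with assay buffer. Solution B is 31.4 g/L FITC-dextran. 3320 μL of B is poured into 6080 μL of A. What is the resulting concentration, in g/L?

C_A = 28.3 mg/mL / 2 = 14.2 mg/mL.
C_B = 31.4 g/L = 31.4 mg/mL.
C_mix = (C_A·V_A + C_B·V_B)/(V_A + V_B) = (14.2×6080 + 31.4×3320) / 9400 = 20.2 mg/mL = 20.2 g/L.

20.2 g/L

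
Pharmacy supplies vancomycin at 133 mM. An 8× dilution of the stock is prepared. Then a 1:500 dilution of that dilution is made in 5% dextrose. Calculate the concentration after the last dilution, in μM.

Overall dilution factor = 8 × 500 = 4000.
133 mM / 4000 = 0.0333 mM = 33.2 μM.

33.2 μM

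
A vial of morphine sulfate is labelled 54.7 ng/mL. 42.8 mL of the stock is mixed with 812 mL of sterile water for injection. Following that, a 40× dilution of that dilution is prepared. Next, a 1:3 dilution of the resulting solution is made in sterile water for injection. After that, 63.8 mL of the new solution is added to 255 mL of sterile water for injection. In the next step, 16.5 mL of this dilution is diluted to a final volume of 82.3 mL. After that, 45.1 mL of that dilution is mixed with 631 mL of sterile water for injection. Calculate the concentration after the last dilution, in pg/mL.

0.0611 pg/mL

Overall dilution factor = 19.97 × 40 × 3 × 4.997 × 4.988 × 14.99 = 8.95 × 10⁵.
54.7 ng/mL / 8.95 × 10⁵ = 6.11 × 10⁻⁵ ng/mL = 0.0611 pg/mL.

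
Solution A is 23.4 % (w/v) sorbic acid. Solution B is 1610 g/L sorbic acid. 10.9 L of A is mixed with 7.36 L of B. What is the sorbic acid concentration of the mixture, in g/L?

C_B = 1610 g/L = 161 % (w/v).
C_mix = (C_A·V_A + C_B·V_B)/(V_A + V_B) = (23.4×10.9 + 161×7.36) / 18.26 = 78.9 % (w/v) = 789 g/L.

789 g/L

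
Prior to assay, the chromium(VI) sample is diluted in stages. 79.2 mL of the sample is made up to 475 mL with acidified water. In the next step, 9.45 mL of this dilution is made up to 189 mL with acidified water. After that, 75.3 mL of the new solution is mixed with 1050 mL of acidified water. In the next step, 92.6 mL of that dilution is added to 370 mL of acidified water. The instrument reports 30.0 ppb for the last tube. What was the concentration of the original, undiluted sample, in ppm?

Overall dilution factor = 5.997 × 20 × 14.94 × 4.996 = 8955.
Original = 30.0 ppb × 8955 = 2.69 × 10⁵ ppb = 269 ppm.

269 ppm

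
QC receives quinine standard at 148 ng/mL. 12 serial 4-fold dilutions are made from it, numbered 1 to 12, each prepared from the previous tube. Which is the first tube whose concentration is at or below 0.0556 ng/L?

Tube n has concentration 148 ng/mL / 4ⁿ.
Need 4ⁿ ≥ 148 ng/mL / 0.0556 ng/L = 2.66 × 10⁶, so n ≥ 10.67.
First such tube: n = 11.

tube 11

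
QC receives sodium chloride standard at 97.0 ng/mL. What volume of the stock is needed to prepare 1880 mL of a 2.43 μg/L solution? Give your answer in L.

2.43 μg/L = 2.43 ng/mL.
V₁ = C₂V₂/C₁ = 2.43 × 1880 / 97.0 = 47.1 mL = 0.0471 L.

0.0471 L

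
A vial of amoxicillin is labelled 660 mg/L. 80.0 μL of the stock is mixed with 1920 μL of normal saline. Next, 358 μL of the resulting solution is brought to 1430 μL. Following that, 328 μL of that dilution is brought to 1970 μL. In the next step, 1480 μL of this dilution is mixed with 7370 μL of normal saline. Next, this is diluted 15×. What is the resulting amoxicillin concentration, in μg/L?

Overall dilution factor = 25 × 3.994 × 6.006 × 5.980 × 15 = 5.38 × 10⁴.
660 mg/L / 5.38 × 10⁴ = 0.0123 mg/L = 12.3 μg/L.

12.3 μg/L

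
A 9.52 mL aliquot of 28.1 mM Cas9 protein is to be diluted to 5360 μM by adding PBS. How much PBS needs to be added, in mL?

5360 μM = 5.36 mM.
V₂ = C₁V₁/C₂ = 28.1 × 9.52 / 5.36 = 49.9 mL.
Diluent to add = V₂ − V₁ = 49.9 − 9.52 = 40.4 mL.

40.4 mL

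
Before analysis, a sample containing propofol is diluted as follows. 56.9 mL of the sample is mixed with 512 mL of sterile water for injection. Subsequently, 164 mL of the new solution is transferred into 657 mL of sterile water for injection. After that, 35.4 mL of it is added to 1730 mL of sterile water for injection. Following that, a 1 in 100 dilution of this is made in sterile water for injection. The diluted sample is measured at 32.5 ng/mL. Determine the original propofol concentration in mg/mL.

Overall dilution factor = 9.998 × 5.006 × 49.87 × 100 = 2.50 × 10⁵.
Original = 32.5 ng/mL × 2.50 × 10⁵ = 8.11 × 10⁶ ng/mL = 8.11 mg/mL.

8.11 mg/mL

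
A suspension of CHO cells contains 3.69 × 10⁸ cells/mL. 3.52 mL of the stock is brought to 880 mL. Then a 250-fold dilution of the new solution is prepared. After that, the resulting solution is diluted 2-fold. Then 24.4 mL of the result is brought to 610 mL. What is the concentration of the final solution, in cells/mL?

118 cells/mL

Overall dilution factor = 250 × 250 × 2 × 25 = 3.12 × 10⁶.
3.69 × 10⁸ cells/mL / 3.12 × 10⁶ = 118 cells/mL.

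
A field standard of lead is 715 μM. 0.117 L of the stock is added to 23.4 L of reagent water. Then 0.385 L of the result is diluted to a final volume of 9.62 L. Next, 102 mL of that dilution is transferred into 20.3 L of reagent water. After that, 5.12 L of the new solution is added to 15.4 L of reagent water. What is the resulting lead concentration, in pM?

178 pM

Overall dilution factor = 201 × 24.99 × 200.0 × 4.008 = 4.03 × 10⁶.
715 μM / 4.03 × 10⁶ = 1.78 × 10⁻⁴ μM = 178 pM.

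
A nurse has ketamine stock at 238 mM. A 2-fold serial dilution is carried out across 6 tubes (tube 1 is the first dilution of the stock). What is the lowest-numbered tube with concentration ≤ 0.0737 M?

Tube n has concentration 238 mM / 2ⁿ.
Need 2ⁿ ≥ 238 mM / 0.0737 M = 3.23, so n ≥ 1.69.
First such tube: n = 2.

tube 2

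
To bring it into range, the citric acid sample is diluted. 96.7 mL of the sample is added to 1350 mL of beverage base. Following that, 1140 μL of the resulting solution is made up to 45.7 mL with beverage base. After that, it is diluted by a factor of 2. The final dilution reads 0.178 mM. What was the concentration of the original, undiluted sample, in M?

0.214 M

Overall dilution factor = 14.96 × 40.09 × 2 = 1199.
Original = 0.178 mM × 1199 = 214 mM = 0.214 M.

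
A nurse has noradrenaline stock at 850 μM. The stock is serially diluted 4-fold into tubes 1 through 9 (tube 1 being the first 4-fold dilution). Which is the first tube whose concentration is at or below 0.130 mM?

tube 2

Tube n has concentration 850 μM / 4ⁿ.
Need 4ⁿ ≥ 850 μM / 0.130 mM = 6.54, so n ≥ 1.35.
First such tube: n = 2.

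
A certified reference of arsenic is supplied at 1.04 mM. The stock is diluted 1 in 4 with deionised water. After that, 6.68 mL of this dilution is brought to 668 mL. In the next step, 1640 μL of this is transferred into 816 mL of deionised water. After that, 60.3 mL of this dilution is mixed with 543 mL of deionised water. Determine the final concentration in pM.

521 pM

Overall dilution factor = 4 × 100 × 498.6 × 10.00 = 2.00 × 10⁶.
1.04 mM / 2.00 × 10⁶ = 5.21 × 10⁻⁷ mM = 521 pM.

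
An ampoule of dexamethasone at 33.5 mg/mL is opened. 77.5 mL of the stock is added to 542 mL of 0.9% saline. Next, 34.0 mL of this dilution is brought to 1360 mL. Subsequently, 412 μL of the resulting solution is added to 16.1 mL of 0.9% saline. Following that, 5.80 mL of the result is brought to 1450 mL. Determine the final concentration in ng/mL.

10.5 ng/mL

Overall dilution factor = 7.994 × 40 × 40.08 × 250 = 3.20 × 10⁶.
33.5 mg/mL / 3.20 × 10⁶ = 1.05 × 10⁻⁵ mg/mL = 10.5 ng/mL.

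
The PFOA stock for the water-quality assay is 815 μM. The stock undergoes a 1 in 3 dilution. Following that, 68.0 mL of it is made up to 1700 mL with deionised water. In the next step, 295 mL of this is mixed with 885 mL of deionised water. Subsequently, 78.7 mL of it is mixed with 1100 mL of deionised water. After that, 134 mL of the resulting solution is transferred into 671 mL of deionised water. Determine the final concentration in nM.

30.2 nM

Overall dilution factor = 3 × 25 × 4 × 14.98 × 6.007 = 2.70 × 10⁴.
815 μM / 2.70 × 10⁴ = 0.0302 μM = 30.2 nM.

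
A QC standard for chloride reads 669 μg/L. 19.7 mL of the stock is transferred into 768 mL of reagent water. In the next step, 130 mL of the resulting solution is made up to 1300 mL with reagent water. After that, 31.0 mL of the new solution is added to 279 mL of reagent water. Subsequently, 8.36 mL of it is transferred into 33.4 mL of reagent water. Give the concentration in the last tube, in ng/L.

33.5 ng/L

Overall dilution factor = 39.98 × 10 × 10 × 4.995 = 2.00 × 10⁴.
669 μg/L / 2.00 × 10⁴ = 0.0335 μg/L = 33.5 ng/L.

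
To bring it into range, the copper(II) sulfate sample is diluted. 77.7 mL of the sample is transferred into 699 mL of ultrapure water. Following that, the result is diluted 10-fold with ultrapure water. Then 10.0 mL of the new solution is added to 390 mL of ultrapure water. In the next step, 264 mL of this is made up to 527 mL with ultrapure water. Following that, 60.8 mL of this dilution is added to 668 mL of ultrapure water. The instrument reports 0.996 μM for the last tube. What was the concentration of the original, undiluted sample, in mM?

95.3 mM

Overall dilution factor = 9.996 × 10 × 40 × 1.996 × 11.99 = 9.57 × 10⁴.
Original = 0.996 μM × 9.57 × 10⁴ = 9.53 × 10⁴ μM = 95.3 mM.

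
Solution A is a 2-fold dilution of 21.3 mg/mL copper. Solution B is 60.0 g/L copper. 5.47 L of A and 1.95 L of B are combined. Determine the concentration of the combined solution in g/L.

C_A = 21.3 mg/mL / 2 = 10.7 mg/mL.
C_B = 60.0 g/L = 60.0 mg/mL.
C_mix = (C_A·V_A + C_B·V_B)/(V_A + V_B) = (10.7×5.47 + 60.0×1.95) / 7.420 = 23.6 mg/mL = 23.6 g/L.

23.6 g/L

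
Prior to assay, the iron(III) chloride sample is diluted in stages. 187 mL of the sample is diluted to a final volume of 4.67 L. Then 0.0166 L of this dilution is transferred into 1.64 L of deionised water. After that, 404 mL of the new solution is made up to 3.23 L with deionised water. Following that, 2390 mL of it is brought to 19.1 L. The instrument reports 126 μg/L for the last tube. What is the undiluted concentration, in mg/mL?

20.1 mg/mL

Overall dilution factor = 24.97 × 99.80 × 7.995 × 7.992 = 1.59 × 10⁵.
Original = 126 μg/L × 1.59 × 10⁵ = 2.01 × 10⁷ μg/L = 20.1 mg/mL.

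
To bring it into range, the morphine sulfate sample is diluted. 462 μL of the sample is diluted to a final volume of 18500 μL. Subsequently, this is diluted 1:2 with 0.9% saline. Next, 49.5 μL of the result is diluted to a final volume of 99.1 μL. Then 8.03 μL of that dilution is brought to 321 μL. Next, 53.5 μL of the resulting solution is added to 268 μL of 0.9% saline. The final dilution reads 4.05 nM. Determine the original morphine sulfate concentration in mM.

0.156 mM

Overall dilution factor = 40.04 × 2 × 2.002 × 39.98 × 6.009 = 3.85 × 10⁴.
Original = 4.05 nM × 3.85 × 10⁴ = 1.56 × 10⁵ nM = 0.156 mM.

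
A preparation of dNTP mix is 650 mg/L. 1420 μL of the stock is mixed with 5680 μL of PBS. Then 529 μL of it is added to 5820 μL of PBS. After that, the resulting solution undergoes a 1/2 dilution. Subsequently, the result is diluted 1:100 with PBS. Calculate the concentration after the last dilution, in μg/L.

Overall dilution factor = 5 × 12.00 × 2 × 100 = 1.20 × 10⁴.
650 mg/L / 1.20 × 10⁴ = 0.0542 mg/L = 54.2 μg/L.

54.2 μg/L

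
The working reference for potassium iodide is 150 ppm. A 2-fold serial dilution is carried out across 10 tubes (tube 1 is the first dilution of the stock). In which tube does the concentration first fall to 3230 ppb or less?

Tube n has concentration 150 ppm / 2ⁿ.
Need 2ⁿ ≥ 150 ppm / 3230 ppb = 46.4, so n ≥ 5.54.
First such tube: n = 6.

tube 6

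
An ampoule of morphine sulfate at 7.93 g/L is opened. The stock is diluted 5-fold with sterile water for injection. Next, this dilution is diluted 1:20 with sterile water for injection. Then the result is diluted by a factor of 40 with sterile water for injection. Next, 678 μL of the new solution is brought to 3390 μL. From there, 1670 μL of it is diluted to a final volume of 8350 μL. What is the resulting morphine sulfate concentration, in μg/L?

79.3 μg/L

Overall dilution factor = 5 × 20 × 40 × 5 × 5 = 1.00 × 10⁵.
7.93 g/L / 1.00 × 10⁵ = 7.93 × 10⁻⁵ g/L = 79.3 μg/L.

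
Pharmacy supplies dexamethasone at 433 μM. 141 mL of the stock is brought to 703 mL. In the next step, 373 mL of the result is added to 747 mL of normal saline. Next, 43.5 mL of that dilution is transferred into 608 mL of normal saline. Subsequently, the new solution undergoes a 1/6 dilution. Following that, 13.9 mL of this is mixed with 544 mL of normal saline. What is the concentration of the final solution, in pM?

Overall dilution factor = 4.986 × 3.003 × 14.98 × 6 × 40.14 = 5.40 × 10⁴.
433 μM / 5.40 × 10⁴ = 8.02 × 10⁻³ μM = 8020 pM.

8020 pM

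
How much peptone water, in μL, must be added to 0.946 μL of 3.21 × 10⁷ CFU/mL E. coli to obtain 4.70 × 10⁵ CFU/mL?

63.7 μL

V₂ = C₁V₁/C₂ = 3.21 × 10⁷ × 0.946 / 4.70 × 10⁵ = 64.6 μL.
Diluent to add = V₂ − V₁ = 64.6 − 0.946 = 63.7 μL.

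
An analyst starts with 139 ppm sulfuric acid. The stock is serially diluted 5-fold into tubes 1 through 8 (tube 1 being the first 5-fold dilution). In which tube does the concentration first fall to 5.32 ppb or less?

tube 7

Tube n has concentration 139 ppm / 5ⁿ.
Need 5ⁿ ≥ 139 ppm / 5.32 ppb = 2.61 × 10⁴, so n ≥ 6.32.
First such tube: n = 7.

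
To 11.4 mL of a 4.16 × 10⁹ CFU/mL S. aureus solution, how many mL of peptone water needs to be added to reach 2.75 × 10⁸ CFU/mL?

V₂ = C₁V₁/C₂ = 4.16 × 10⁹ × 11.4 / 2.75 × 10⁸ = 172 mL.
Diluent to add = V₂ − V₁ = 172 − 11.4 = 161 mL.

161 mL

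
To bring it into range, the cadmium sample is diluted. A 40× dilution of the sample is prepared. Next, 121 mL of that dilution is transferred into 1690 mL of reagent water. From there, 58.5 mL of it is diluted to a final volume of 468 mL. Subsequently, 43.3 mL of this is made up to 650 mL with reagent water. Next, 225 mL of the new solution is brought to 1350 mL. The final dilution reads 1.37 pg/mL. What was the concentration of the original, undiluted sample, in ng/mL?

591 ng/mL

Overall dilution factor = 40 × 14.97 × 8 × 15.01 × 6 = 4.31 × 10⁵.
Original = 1.37 pg/mL × 4.31 × 10⁵ = 5.91 × 10⁵ pg/mL = 591 ng/mL.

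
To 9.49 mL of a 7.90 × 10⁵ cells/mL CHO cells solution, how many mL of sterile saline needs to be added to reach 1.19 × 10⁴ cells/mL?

V₂ = C₁V₁/C₂ = 7.90 × 10⁵ × 9.49 / 1.19 × 10⁴ = 630 mL.
Diluent to add = V₂ − V₁ = 630 − 9.49 = 621 mL.

621 mL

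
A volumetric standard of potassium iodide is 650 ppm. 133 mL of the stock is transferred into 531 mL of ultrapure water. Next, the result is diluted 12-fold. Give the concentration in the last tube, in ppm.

Overall dilution factor = 4.992 × 12 = 59.9.
650 ppm / 59.9 = 10.8 ppm.

10.8 ppm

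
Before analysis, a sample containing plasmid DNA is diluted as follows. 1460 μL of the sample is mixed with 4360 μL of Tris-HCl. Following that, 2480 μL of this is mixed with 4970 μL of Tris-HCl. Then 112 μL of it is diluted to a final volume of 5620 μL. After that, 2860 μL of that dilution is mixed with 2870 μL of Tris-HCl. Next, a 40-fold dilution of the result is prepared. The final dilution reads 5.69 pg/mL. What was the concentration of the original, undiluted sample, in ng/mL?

274 ng/mL

Overall dilution factor = 3.986 × 3.004 × 50.18 × 2.003 × 40 = 4.82 × 10⁴.
Original = 5.69 pg/mL × 4.82 × 10⁴ = 2.74 × 10⁵ pg/mL = 274 ng/mL.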